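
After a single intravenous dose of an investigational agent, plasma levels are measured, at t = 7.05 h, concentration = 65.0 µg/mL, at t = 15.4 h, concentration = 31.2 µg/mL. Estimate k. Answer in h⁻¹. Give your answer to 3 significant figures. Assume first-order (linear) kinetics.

k = ln(C₁/C₂) / (t₂ − t₁) = ln(65.0/31.2) / (15.4 − 7.05)
  = 0.7340 / 8.350 = 0.08790 h⁻¹

0.0879 h⁻¹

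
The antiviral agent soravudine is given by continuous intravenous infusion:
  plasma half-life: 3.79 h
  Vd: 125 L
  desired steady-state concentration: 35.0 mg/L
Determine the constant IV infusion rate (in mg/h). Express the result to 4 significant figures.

k = ln2 / t½ = 0.693147 / 3.79 = 0.1829 h⁻¹
CL = k × Vd = 0.1829 × 125 = 22.86 L/h
At steady state, infusion rate R₀ = Css × CL = 35.0 × 22.86 = 800.1 mg/h

800.1 mg/h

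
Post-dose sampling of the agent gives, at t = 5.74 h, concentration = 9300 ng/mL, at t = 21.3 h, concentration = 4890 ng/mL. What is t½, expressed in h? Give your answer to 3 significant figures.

k = ln(C₁/C₂) / (t₂ − t₁) = ln(9300/4890) / (21.3 − 5.74)
  = 0.6428 / 15.56 = 0.04131 h⁻¹
t½ = ln2 / k = 0.693147 / 0.04131 = 16.78 h

16.8 h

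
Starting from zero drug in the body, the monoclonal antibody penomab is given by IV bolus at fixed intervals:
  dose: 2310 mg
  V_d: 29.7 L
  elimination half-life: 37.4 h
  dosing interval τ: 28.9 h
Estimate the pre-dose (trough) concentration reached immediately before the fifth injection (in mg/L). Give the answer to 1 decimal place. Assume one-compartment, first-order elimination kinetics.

C₀ per dose = Dose / Vd = 2310 / 29.7 = 77.78 mg/L
k = ln2 / t½ = 0.693147 / 37.4 = 0.01853 h⁻¹
Fraction remaining after one interval: r = e^(−kτ) = e^(−0.01853 × 28.9) = 0.5854
Before dose 5, 4 doses have been given (aged 1τ, 2τ, 3τ, 4τ).
C_trough = C₀ × (r + r² + … + r^4) = C₀ × r(1−r^4)/(1−r)
        = 77.78 × 0.5854 × (1 − 0.1174) / (1 − 0.5854) = 96.93 mg/L

96.9 mg/L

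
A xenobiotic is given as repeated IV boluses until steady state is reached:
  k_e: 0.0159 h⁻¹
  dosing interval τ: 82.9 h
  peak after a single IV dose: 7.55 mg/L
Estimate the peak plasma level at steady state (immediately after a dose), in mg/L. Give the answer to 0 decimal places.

e^(−kτ) = e^(−0.01590 × 82.9) = 0.2676
Accumulation ratio R = 1 / (1 − e^(−kτ)) = 1 / (1 − 0.2676) = 1.365
Steady-state peak = C₀ × R = 7.55 × 1.365 = 10.31 mg/L

10 mg/L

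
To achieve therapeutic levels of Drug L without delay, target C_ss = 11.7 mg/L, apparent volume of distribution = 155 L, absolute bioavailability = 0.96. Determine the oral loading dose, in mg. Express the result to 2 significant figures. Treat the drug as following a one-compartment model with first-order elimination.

1900 mg

LD = Css × Vd / F = 11.7 × 155 / 0.96 = 1889 mg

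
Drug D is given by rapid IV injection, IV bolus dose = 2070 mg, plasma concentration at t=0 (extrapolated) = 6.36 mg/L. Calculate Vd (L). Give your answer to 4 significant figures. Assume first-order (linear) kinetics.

Vd = Dose / C₀ = 2070 / 6.36 = 325.5 L

325.5 L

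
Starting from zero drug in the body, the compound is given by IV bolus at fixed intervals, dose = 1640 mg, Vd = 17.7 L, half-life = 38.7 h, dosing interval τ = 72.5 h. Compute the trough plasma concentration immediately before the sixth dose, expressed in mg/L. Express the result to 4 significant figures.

34.73 mg/L

C₀ per dose = Dose / Vd = 1640 / 17.7 = 92.66 mg/L
k = ln2 / t½ = 0.693147 / 38.7 = 0.01791 h⁻¹
Fraction remaining after one interval: r = e^(−kτ) = e^(−0.01791 × 72.5) = 0.2729
Before dose 6, 5 doses have been given (aged 1τ, 2τ, 3τ, 4τ, 5τ).
C_trough = C₀ × (r + r² + … + r^5) = C₀ × r(1−r^5)/(1−r)
        = 92.66 × 0.2729 × (1 − 0.001514) / (1 − 0.2729) = 34.73 mg/L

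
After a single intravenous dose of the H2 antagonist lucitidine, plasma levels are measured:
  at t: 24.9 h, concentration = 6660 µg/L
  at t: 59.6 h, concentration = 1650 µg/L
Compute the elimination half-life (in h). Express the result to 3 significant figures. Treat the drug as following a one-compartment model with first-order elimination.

17.2 h

k = ln(C₁/C₂) / (t₂ − t₁) = ln(6660/1650) / (59.6 − 24.9)
  = 1.395 / 34.70 = 0.04020 h⁻¹
t½ = ln2 / k = 0.693147 / 0.04020 = 17.24 h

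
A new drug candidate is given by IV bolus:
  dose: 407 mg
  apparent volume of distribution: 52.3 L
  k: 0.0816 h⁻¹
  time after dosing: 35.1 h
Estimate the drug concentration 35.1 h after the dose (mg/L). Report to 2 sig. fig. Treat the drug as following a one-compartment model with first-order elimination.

0.44 mg/L

C₀ = Dose / Vd = 407.0 / 52.3 = 7.782 mg/L
C = C₀ · e^(−k·t) = 7.782 × e^(−0.08160 × 35.1)
  = 7.782 × 0.05703 = 0.4438 mg/L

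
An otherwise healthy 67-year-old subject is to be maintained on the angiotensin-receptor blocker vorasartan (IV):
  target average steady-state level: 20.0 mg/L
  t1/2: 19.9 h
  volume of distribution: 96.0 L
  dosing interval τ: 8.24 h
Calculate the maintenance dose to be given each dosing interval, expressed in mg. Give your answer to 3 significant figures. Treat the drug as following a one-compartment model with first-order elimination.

k = ln2 / t½ = 0.693147 / 19.9 = 0.03483 h⁻¹
CL = k × Vd = 0.03483 × 96.0 = 3.344 L/h
At steady state, Dose/τ = Css × CL.
Dose = Css × CL × τ = 20.0 × 3.344 × 8.24 = 551.1 mg

551 mg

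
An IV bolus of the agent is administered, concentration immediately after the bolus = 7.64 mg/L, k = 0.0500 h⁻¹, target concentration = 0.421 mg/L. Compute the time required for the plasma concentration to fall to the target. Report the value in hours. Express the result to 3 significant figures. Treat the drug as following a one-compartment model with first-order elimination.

58.0 h

t = ln(C₀ / C) / k = ln(7.640 / 0.421) / 0.05000
  = ln(18.15) / 0.05000 = 2.899 / 0.05000 = 57.98 h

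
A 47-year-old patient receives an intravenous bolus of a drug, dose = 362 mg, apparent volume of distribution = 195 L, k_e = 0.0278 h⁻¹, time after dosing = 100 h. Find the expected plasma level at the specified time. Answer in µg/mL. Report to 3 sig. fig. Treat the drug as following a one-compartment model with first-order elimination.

C₀ = Dose / Vd = 362.0 / 195 = 1.856 mg/L
C = C₀ · e^(−k·t) = 1.856 × e^(−0.02780 × 100)
  = 1.856 × 0.06204 = 0.1151 mg/L
(0.1151 mg/L = 0.1151 µg/mL)

0.115 µg/mL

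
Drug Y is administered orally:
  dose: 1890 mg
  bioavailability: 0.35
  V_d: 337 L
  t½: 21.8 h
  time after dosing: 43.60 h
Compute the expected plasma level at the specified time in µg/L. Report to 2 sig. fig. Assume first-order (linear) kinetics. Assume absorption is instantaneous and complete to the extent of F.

490 µg/L

Amount reaching circulation = F × Dose = 0.35 × 1890 = 661.5 mg
C₀ = F·Dose / Vd = 661.5 / 337 = 1.963 mg/L
k = ln2 / t½ = 0.693147 / 21.8 = 0.03180 h⁻¹
t / t½ = 43.60 / 21.8 = 2 half-lives
C = C₀ × (1/2)^2 = 1.963 × 0.2500 = 0.4908 mg/L
Convert: 0.4908 mg/L × 1000 = 490.8 µg/L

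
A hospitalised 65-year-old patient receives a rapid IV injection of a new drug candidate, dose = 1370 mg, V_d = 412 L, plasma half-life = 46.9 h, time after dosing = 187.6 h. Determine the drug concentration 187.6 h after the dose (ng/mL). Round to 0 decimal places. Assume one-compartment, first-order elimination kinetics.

208 ng/mL

C₀ = Dose / Vd = 1370 / 412 = 3.325 mg/L
k = ln2 / t½ = 0.693147 / 46.9 = 0.01478 h⁻¹
t / t½ = 187.6 / 46.9 = 4 half-lives
C = C₀ × (1/2)^4 = 3.325 × 0.06250 = 0.2078 mg/L
Convert: 0.2078 mg/L × 1000 = 207.8 ng/mL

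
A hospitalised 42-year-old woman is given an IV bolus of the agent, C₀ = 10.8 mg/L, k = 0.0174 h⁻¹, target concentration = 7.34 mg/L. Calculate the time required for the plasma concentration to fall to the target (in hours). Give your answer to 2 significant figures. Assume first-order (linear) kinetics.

22 h

t = ln(C₀ / C) / k = ln(10.80 / 7.34) / 0.01740
  = ln(1.471) / 0.01740 = 0.3859 / 0.01740 = 22.18 h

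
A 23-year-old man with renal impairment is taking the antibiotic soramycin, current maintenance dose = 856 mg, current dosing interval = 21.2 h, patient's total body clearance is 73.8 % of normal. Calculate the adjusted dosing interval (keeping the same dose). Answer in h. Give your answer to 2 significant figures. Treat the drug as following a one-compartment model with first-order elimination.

29 h

To keep the same average steady-state level, dosing rate must scale with clearance.
CL ratio = 73.8 / 100 = 0.7380
New interval (same dose) = 21.2 / 0.7380 = 28.73 h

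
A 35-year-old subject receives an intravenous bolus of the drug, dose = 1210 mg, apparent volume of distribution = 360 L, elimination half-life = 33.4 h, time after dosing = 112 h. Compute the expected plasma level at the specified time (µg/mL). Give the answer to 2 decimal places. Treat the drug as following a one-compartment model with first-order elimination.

C₀ = Dose / Vd = 1210 / 360 = 3.361 mg/L
k = ln2 / t½ = 0.693147 / 33.4 = 0.02075 h⁻¹
C = C₀ · e^(−k·t) = 3.361 × e^(−0.02075 × 112)
  = 3.361 × 0.09788 = 0.3290 mg/L
(0.3290 mg/L = 0.3290 µg/mL)

0.33 µg/mL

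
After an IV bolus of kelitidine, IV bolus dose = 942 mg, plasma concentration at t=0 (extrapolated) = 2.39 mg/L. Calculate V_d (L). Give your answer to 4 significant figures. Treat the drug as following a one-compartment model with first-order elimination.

394.1 L

Vd = Dose / C₀ = 942.0 / 2.39 = 394.1 L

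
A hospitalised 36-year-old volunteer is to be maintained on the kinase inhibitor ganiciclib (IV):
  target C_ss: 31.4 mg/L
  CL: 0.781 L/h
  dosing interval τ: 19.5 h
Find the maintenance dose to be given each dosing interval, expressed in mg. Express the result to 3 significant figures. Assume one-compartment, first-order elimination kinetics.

At steady state, Dose/τ = Css × CL.
Dose = Css × CL × τ = 31.4 × 0.7810 × 19.5 = 478.2 mg

478 mg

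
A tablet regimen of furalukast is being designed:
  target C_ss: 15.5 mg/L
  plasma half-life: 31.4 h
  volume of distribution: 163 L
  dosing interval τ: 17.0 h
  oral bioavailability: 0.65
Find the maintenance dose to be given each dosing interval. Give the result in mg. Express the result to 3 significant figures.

1460 mg

k = ln2 / t½ = 0.693147 / 31.4 = 0.02207 h⁻¹
CL = k × Vd = 0.02207 × 163 = 3.597 L/h
At steady state, F × (Dose/τ) = Css × CL.
Dose = Css × CL × τ / F = 15.5 × 3.597 × 17.0 / 0.65 = 1458 mg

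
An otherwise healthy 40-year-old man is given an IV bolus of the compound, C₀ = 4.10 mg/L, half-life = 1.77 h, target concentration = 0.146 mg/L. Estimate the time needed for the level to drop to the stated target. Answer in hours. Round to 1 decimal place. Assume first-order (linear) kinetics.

k = ln2 / t½ = 0.693147 / 1.77 = 0.3916 h⁻¹
t = ln(C₀ / C) / k = ln(4.100 / 0.146) / 0.3916
  = ln(28.08) / 0.3916 = 3.335 / 0.3916 = 8.516 h

8.5 h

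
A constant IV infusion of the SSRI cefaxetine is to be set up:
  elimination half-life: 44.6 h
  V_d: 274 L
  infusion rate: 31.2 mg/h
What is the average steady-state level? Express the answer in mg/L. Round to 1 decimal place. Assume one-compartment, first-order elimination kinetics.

k = ln2 / t½ = 0.693147 / 44.6 = 0.01554 h⁻¹
CL = k × Vd = 0.01554 × 274 = 4.258 L/h
At steady state Css = R₀ / CL = 31.2 / 4.258 = 7.327 mg/L

7.3 mg/L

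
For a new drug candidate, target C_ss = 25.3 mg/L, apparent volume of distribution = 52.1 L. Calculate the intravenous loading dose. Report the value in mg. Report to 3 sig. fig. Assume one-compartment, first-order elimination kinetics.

LD = Css × Vd = 25.3 × 52.1 = 1318 mg

1320 mg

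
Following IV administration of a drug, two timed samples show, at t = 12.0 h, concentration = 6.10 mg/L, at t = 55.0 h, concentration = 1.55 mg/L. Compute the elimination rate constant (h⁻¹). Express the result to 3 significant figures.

0.0319 h⁻¹

k = ln(C₁/C₂) / (t₂ − t₁) = ln(6.10/1.55) / (55.0 − 12.0)
  = 1.370 / 43.00 = 0.03186 h⁻¹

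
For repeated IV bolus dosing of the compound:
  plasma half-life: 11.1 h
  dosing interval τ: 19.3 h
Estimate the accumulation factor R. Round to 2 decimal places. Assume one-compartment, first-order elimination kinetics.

k = ln2 / t½ = 0.693147 / 11.1 = 0.06245 h⁻¹
e^(−kτ) = e^(−0.06245 × 19.3) = 0.2996
Accumulation ratio R = 1 / (1 − e^(−kτ)) = 1 / (1 − 0.2996) = 1.428

1.43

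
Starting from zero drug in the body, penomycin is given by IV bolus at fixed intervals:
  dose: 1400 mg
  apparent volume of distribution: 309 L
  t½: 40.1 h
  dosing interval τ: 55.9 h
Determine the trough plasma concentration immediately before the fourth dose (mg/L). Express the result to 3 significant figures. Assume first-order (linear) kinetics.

2.63 mg/L

C₀ per dose = Dose / Vd = 1400 / 309 = 4.531 mg/L
k = ln2 / t½ = 0.693147 / 40.1 = 0.01729 h⁻¹
Fraction remaining after one interval: r = e^(−kτ) = e^(−0.01729 × 55.9) = 0.3804
Before dose 4, 3 doses have been given (aged 1τ, 2τ, 3τ).
C_trough = C₀ × (r + r² + … + r^3) = C₀ × r(1−r^3)/(1−r)
        = 4.531 × 0.3804 × (1 − 0.05505) / (1 − 0.3804) = 2.629 mg/L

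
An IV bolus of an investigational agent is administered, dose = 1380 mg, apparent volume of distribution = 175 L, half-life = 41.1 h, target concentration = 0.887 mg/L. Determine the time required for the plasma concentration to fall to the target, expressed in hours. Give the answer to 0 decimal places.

130 h

C₀ = Dose / Vd = 1380 / 175 = 7.886 mg/L
k = ln2 / t½ = 0.693147 / 41.1 = 0.01686 h⁻¹
t = ln(C₀ / C) / k = ln(7.886 / 0.887) / 0.01686
  = ln(8.891) / 0.01686 = 2.185 / 0.01686 = 129.6 h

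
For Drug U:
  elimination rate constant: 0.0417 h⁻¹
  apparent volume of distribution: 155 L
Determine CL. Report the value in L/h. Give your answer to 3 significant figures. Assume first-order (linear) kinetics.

6.46 L/h

CL = k × Vd = 0.0417 × 155 = 6.464 L/h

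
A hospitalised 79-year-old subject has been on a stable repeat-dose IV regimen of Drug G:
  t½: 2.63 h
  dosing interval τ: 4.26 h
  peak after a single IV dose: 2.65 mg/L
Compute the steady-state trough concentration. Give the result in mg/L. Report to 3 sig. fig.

1.28 mg/L

k = ln2 / t½ = 0.693147 / 2.63 = 0.2636 h⁻¹
e^(−kτ) = e^(−0.2636 × 4.26) = 0.3253
Accumulation ratio R = 1 / (1 − e^(−kτ)) = 1 / (1 − 0.3253) = 1.482
Steady-state trough = C₀ × R × e^(−kτ) = 2.65 × 1.482 × 0.3253 = 1.278 mg/L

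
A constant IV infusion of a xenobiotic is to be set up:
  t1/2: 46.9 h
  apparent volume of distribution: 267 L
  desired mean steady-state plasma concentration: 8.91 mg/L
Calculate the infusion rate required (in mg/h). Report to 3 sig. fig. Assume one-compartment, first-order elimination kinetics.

k = ln2 / t½ = 0.693147 / 46.9 = 0.01478 h⁻¹
CL = k × Vd = 0.01478 × 267 = 3.946 L/h
At steady state, infusion rate R₀ = Css × CL = 8.91 × 3.946 = 35.16 mg/h

35.2 mg/h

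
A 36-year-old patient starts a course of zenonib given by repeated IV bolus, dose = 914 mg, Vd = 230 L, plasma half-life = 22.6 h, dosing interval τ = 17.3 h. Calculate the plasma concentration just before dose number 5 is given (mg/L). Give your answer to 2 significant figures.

5.0 mg/L

C₀ per dose = Dose / Vd = 914 / 230 = 3.974 mg/L
k = ln2 / t½ = 0.693147 / 22.6 = 0.03067 h⁻¹
Fraction remaining after one interval: r = e^(−kτ) = e^(−0.03067 × 17.3) = 0.5883
Before dose 5, 4 doses have been given (aged 1τ, 2τ, 3τ, 4τ).
C_trough = C₀ × (r + r² + … + r^4) = C₀ × r(1−r^4)/(1−r)
        = 3.974 × 0.5883 × (1 − 0.1198) / (1 − 0.5883) = 4.998 mg/L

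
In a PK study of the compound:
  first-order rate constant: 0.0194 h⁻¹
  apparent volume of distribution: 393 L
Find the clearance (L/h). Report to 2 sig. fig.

7.6 L/h

CL = k × Vd = 0.0194 × 393 = 7.624 L/h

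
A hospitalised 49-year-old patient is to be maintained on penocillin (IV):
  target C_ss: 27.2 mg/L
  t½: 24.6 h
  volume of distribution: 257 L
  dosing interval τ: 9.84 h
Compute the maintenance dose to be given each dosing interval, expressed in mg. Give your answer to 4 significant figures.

1938 mg

k = ln2 / t½ = 0.693147 / 24.6 = 0.02818 h⁻¹
CL = k × Vd = 0.02818 × 257 = 7.242 L/h
At steady state, Dose/τ = Css × CL.
Dose = Css × CL × τ = 27.2 × 7.242 × 9.84 = 1938 mg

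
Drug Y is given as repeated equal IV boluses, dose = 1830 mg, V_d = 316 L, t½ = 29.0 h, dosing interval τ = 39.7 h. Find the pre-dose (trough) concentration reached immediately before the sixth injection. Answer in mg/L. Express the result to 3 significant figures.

3.63 mg/L

C₀ per dose = Dose / Vd = 1830 / 316 = 5.791 mg/L
k = ln2 / t½ = 0.693147 / 29.0 = 0.02390 h⁻¹
Fraction remaining after one interval: r = e^(−kτ) = e^(−0.02390 × 39.7) = 0.3872
Before dose 6, 5 doses have been given (aged 1τ, 2τ, 3τ, 4τ, 5τ).
C_trough = C₀ × (r + r² + … + r^5) = C₀ × r(1−r^5)/(1−r)
        = 5.791 × 0.3872 × (1 − 0.008703) / (1 − 0.3872) = 3.627 mg/L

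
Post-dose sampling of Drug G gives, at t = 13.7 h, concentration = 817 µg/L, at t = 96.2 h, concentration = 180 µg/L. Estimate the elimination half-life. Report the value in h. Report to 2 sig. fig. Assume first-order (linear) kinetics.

38 h

k = ln(C₁/C₂) / (t₂ − t₁) = ln(817/180) / (96.2 − 13.7)
  = 1.513 / 82.50 = 0.01834 h⁻¹
t½ = ln2 / k = 0.693147 / 0.01834 = 37.79 h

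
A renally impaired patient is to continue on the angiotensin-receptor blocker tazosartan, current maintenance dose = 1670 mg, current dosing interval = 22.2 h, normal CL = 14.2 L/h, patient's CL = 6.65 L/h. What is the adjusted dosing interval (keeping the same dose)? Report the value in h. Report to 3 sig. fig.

To keep the same average steady-state level, dosing rate must scale with clearance.
CL ratio = 6.65 / 14.2 = 0.4683
New interval (same dose) = 22.2 / 0.4683 = 47.41 h

47.4 h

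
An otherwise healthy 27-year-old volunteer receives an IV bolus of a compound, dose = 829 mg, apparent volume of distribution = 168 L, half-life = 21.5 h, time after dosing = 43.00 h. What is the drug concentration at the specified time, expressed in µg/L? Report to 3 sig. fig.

1230 µg/L

C₀ = Dose / Vd = 829.0 / 168 = 4.935 mg/L
k = ln2 / t½ = 0.693147 / 21.5 = 0.03224 h⁻¹
t / t½ = 43.00 / 21.5 = 2 half-lives
C = C₀ × (1/2)^2 = 4.935 × 0.2500 = 1.234 mg/L
Convert: 1.234 mg/L × 1000 = 1234 µg/L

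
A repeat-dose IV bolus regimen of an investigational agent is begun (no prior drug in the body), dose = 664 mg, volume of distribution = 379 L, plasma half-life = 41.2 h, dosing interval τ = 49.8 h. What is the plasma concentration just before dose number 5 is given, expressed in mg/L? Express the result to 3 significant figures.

1.29 mg/L

C₀ per dose = Dose / Vd = 664 / 379 = 1.752 mg/L
k = ln2 / t½ = 0.693147 / 41.2 = 0.01682 h⁻¹
Fraction remaining after one interval: r = e^(−kτ) = e^(−0.01682 × 49.8) = 0.4327
Before dose 5, 4 doses have been given (aged 1τ, 2τ, 3τ, 4τ).
C_trough = C₀ × (r + r² + … + r^4) = C₀ × r(1−r^4)/(1−r)
        = 1.752 × 0.4327 × (1 − 0.03505) / (1 − 0.4327) = 1.289 mg/L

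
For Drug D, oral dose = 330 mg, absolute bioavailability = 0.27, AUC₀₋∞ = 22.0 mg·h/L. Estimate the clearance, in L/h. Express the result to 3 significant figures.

4.05 L/h

CL = F·Dose / AUC = 0.27 × 330 / 22.0 = 4.050 L/h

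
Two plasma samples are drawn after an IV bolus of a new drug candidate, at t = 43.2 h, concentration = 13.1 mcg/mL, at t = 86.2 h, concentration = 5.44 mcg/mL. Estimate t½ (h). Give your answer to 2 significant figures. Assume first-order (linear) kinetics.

k = ln(C₁/C₂) / (t₂ − t₁) = ln(13.1/5.44) / (86.2 − 43.2)
  = 0.8788 / 43.00 = 0.02044 h⁻¹
t½ = ln2 / k = 0.693147 / 0.02044 = 33.91 h

34 h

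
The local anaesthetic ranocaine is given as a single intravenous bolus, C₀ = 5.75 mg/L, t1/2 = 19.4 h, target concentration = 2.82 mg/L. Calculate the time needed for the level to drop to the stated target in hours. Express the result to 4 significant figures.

k = ln2 / t½ = 0.693147 / 19.4 = 0.03573 h⁻¹
t = ln(C₀ / C) / k = ln(5.750 / 2.82) / 0.03573
  = ln(2.039) / 0.03573 = 0.7125 / 0.03573 = 19.94 h

19.94 h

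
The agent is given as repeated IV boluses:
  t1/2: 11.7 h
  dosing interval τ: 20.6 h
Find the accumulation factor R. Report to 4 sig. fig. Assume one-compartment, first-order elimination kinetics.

1.419

k = ln2 / t½ = 0.693147 / 11.7 = 0.05924 h⁻¹
e^(−kτ) = e^(−0.05924 × 20.6) = 0.2951
Accumulation ratio R = 1 / (1 − e^(−kτ)) = 1 / (1 − 0.2951) = 1.419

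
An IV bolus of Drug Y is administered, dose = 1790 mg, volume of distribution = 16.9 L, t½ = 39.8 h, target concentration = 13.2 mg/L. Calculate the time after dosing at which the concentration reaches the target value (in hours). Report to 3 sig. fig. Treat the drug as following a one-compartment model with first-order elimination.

120 h

C₀ = Dose / Vd = 1790 / 16.9 = 105.9 mg/L
k = ln2 / t½ = 0.693147 / 39.8 = 0.01742 h⁻¹
t = ln(C₀ / C) / k = ln(105.9 / 13.2) / 0.01742
  = ln(8.023) / 0.01742 = 2.082 / 0.01742 = 119.5 h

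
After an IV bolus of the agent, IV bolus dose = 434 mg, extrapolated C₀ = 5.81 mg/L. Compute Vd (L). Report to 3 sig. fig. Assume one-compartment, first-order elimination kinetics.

74.7 L

Vd = Dose / C₀ = 434.0 / 5.81 = 74.70 L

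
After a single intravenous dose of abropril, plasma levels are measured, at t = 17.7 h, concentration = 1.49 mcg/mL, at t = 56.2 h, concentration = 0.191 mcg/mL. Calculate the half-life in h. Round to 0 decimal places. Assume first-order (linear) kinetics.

k = ln(C₁/C₂) / (t₂ − t₁) = ln(1.49/0.191) / (56.2 − 17.7)
  = 2.054 / 38.50 = 0.05335 h⁻¹
t½ = ln2 / k = 0.693147 / 0.05335 = 12.99 h

13 h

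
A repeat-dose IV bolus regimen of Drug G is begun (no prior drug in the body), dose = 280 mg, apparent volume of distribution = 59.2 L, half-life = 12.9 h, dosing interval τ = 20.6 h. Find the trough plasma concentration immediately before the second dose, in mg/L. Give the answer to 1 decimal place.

1.6 mg/L

C₀ per dose = Dose / Vd = 280 / 59.2 = 4.730 mg/L
k = ln2 / t½ = 0.693147 / 12.9 = 0.05373 h⁻¹
Fraction remaining after one interval: r = e^(−kτ) = e^(−0.05373 × 20.6) = 0.3306
Before dose 2, 1 dose has been given (aged 1τ).
C_trough = C₀ × r = 4.730 × 0.3306 = 1.564 mg/L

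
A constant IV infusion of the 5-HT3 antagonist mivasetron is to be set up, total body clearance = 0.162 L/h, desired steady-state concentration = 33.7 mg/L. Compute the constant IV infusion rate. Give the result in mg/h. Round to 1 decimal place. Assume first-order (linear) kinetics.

At steady state, infusion rate R₀ = Css × CL = 33.7 × 0.1620 = 5.459 mg/h

5.5 mg/h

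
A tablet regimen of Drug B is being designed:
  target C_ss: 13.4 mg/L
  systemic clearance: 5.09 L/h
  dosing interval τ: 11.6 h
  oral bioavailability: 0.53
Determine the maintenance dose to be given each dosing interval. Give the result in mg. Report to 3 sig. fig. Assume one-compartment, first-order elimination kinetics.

At steady state, F × (Dose/τ) = Css × CL.
Dose = Css × CL × τ / F = 13.4 × 5.090 × 11.6 / 0.53 = 1493 mg

1490 mg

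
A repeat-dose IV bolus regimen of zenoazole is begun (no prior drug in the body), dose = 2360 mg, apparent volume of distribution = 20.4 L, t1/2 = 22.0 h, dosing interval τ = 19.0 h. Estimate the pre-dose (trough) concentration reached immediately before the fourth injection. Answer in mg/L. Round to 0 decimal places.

118 mg/L

C₀ per dose = Dose / Vd = 2360 / 20.4 = 115.7 mg/L
k = ln2 / t½ = 0.693147 / 22.0 = 0.03151 h⁻¹
Fraction remaining after one interval: r = e^(−kτ) = e^(−0.03151 × 19.0) = 0.5495
Before dose 4, 3 doses have been given (aged 1τ, 2τ, 3τ).
C_trough = C₀ × (r + r² + … + r^3) = C₀ × r(1−r^3)/(1−r)
        = 115.7 × 0.5495 × (1 − 0.1659) / (1 − 0.5495) = 117.7 mg/L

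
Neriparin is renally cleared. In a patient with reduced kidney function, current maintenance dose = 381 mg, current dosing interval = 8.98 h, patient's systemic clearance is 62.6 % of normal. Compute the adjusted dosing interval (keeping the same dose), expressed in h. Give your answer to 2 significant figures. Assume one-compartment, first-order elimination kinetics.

14 h

To keep the same average steady-state level, dosing rate must scale with clearance.
CL ratio = 62.6 / 100 = 0.6260
New interval (same dose) = 8.98 / 0.6260 = 14.35 h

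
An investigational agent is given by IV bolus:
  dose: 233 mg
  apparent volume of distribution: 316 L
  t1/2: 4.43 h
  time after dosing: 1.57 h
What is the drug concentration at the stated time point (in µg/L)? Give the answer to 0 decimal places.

C₀ = Dose / Vd = 233.0 / 316 = 0.7373 mg/L
k = ln2 / t½ = 0.693147 / 4.43 = 0.1565 h⁻¹
C = C₀ · e^(−k·t) = 0.7373 × e^(−0.1565 × 1.57)
  = 0.7373 × 0.7822 = 0.5767 mg/L
Convert: 0.5767 mg/L × 1000 = 576.7 µg/L

577 µg/L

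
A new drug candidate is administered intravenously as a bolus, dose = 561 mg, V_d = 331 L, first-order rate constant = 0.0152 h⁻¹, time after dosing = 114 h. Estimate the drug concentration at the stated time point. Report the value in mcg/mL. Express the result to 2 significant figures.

C₀ = Dose / Vd = 561.0 / 331 = 1.695 mg/L
C = C₀ · e^(−k·t) = 1.695 × e^(−0.01520 × 114)
  = 1.695 × 0.1768 = 0.2997 mg/L
(0.2997 mg/L = 0.2997 mcg/mL)

0.30 mcg/mL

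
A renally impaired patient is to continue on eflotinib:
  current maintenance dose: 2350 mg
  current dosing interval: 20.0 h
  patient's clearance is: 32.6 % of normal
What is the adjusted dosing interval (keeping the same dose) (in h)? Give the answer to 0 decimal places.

To keep the same average steady-state level, dosing rate must scale with clearance.
CL ratio = 32.6 / 100 = 0.3260
New interval (same dose) = 20.0 / 0.3260 = 61.35 h

61 h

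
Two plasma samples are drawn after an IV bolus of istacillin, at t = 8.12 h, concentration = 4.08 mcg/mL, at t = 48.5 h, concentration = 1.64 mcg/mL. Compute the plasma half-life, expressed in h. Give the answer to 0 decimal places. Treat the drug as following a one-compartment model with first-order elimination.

31 h

k = ln(C₁/C₂) / (t₂ − t₁) = ln(4.08/1.64) / (48.5 − 8.12)
  = 0.9114 / 40.38 = 0.02257 h⁻¹
t½ = ln2 / k = 0.693147 / 0.02257 = 30.71 h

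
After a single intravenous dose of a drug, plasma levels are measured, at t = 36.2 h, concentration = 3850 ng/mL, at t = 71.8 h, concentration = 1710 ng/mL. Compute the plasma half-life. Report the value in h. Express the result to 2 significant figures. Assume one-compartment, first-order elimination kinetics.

k = ln(C₁/C₂) / (t₂ − t₁) = ln(3850/1710) / (71.8 − 36.2)
  = 0.8116 / 35.60 = 0.02280 h⁻¹
t½ = ln2 / k = 0.693147 / 0.02280 = 30.40 h

30 h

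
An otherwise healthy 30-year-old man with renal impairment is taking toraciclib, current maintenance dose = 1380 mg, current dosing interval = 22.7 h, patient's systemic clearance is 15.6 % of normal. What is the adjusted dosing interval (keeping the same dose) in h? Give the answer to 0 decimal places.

146 h

To keep the same average steady-state level, dosing rate must scale with clearance.
CL ratio = 15.6 / 100 = 0.1560
New interval (same dose) = 22.7 / 0.1560 = 145.5 h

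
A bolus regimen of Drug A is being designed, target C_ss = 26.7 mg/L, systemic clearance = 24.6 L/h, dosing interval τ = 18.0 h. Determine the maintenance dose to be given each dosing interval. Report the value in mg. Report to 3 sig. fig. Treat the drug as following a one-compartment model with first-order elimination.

At steady state, Dose/τ = Css × CL.
Dose = Css × CL × τ = 26.7 × 24.60 × 18.0 = 11820 mg

11800 mg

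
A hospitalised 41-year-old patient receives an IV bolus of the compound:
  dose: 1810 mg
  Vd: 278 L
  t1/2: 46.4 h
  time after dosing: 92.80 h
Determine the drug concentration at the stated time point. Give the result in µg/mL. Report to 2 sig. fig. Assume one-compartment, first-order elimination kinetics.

1.6 µg/mL

C₀ = Dose / Vd = 1810 / 278 = 6.511 mg/L
k = ln2 / t½ = 0.693147 / 46.4 = 0.01494 h⁻¹
t / t½ = 92.80 / 46.4 = 2 half-lives
C = C₀ × (1/2)^2 = 6.511 × 0.2500 = 1.628 mg/L
(1.628 mg/L = 1.628 µg/mL)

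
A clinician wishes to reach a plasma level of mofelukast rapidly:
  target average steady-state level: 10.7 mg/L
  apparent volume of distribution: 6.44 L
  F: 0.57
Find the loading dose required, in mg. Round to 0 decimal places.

LD = Css × Vd / F = 10.7 × 6.44 / 0.57 = 120.9 mg

121 mg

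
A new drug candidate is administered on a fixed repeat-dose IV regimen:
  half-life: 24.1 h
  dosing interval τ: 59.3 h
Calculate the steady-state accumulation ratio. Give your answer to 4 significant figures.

k = ln2 / t½ = 0.693147 / 24.1 = 0.02876 h⁻¹
e^(−kτ) = e^(−0.02876 × 59.3) = 0.1817
Accumulation ratio R = 1 / (1 − e^(−kτ)) = 1 / (1 − 0.1817) = 1.222

1.222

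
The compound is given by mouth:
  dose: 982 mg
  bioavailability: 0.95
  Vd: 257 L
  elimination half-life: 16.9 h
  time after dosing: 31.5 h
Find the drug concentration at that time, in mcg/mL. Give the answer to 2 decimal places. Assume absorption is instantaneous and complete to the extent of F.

1.00 mcg/mL

Amount reaching circulation = F × Dose = 0.95 × 982.0 = 932.9 mg
C₀ = F·Dose / Vd = 932.9 / 257 = 3.630 mg/L
k = ln2 / t½ = 0.693147 / 16.9 = 0.04101 h⁻¹
C = C₀ · e^(−k·t) = 3.630 × e^(−0.04101 × 31.5)
  = 3.630 × 0.2748 = 0.9975 mg/L
(0.9975 mg/L = 0.9975 mcg/mL)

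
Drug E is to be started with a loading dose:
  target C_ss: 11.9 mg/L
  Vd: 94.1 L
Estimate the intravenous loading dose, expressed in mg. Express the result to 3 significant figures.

1120 mg

LD = Css × Vd = 11.9 × 94.1 = 1120 mg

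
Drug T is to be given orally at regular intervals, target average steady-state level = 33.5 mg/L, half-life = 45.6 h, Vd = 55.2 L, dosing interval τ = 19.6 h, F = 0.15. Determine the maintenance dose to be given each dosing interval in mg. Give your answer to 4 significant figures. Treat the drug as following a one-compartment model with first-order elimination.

k = ln2 / t½ = 0.693147 / 45.6 = 0.01520 h⁻¹
CL = k × Vd = 0.01520 × 55.2 = 0.8390 L/h
At steady state, F × (Dose/τ) = Css × CL.
Dose = Css × CL × τ / F = 33.5 × 0.8390 × 19.6 / 0.15 = 3673 mg

3673 mg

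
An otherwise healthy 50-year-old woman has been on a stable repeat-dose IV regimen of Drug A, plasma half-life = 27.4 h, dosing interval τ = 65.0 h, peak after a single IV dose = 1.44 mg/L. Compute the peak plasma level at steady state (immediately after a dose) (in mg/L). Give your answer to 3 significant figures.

k = ln2 / t½ = 0.693147 / 27.4 = 0.02530 h⁻¹
e^(−kτ) = e^(−0.02530 × 65.0) = 0.1931
Accumulation ratio R = 1 / (1 − e^(−kτ)) = 1 / (1 − 0.1931) = 1.239
Steady-state peak = C₀ × R = 1.44 × 1.239 = 1.784 mg/L

1.78 mg/L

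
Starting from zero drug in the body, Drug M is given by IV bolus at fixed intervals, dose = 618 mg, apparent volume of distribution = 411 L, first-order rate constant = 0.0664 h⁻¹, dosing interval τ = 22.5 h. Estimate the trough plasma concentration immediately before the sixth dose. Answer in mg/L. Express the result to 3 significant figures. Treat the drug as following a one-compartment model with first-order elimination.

0.435 mg/L

C₀ per dose = Dose / Vd = 618 / 411 = 1.504 mg/L
Fraction remaining after one interval: r = e^(−kτ) = e^(−0.06640 × 22.5) = 0.2245
Before dose 6, 5 doses have been given (aged 1τ, 2τ, 3τ, 4τ, 5τ).
C_trough = C₀ × (r + r² + … + r^5) = C₀ × r(1−r^5)/(1−r)
        = 1.504 × 0.2245 × (1 − 0.0005703) / (1 − 0.2245) = 0.4351 mg/L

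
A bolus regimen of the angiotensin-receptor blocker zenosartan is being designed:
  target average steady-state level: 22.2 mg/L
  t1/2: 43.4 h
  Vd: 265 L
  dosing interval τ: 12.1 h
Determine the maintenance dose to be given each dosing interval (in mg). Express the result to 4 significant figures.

k = ln2 / t½ = 0.693147 / 43.4 = 0.01597 h⁻¹
CL = k × Vd = 0.01597 × 265 = 4.232 L/h
At steady state, Dose/τ = Css × CL.
Dose = Css × CL × τ = 22.2 × 4.232 × 12.1 = 1137 mg

1137 mg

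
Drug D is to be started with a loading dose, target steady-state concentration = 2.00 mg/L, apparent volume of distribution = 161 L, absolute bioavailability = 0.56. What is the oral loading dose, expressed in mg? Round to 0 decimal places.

LD = Css × Vd / F = 2.00 × 161 / 0.56 = 575.0 mg

575 mg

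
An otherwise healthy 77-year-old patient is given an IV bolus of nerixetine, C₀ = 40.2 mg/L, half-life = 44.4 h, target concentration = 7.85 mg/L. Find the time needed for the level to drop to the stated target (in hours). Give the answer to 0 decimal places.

105 h

k = ln2 / t½ = 0.693147 / 44.4 = 0.01561 h⁻¹
t = ln(C₀ / C) / k = ln(40.20 / 7.85) / 0.01561
  = ln(5.121) / 0.01561 = 1.633 / 0.01561 = 104.6 h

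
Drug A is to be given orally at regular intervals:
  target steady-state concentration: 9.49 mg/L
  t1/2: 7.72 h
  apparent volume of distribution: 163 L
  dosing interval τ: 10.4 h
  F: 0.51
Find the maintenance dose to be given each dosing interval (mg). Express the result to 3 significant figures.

2830 mg

k = ln2 / t½ = 0.693147 / 7.72 = 0.08979 h⁻¹
CL = k × Vd = 0.08979 × 163 = 14.64 L/h
At steady state, F × (Dose/τ) = Css × CL.
Dose = Css × CL × τ / F = 9.49 × 14.64 × 10.4 / 0.51 = 2833 mg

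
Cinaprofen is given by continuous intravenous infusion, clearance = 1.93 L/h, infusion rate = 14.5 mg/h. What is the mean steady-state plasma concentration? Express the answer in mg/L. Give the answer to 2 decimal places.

7.51 mg/L

At steady state Css = R₀ / CL = 14.5 / 1.930 = 7.513 mg/L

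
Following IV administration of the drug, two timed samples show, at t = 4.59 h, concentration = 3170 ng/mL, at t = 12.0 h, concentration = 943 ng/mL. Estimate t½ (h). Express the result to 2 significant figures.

4.2 h

k = ln(C₁/C₂) / (t₂ − t₁) = ln(3170/943) / (12.0 − 4.59)
  = 1.212 / 7.410 = 0.1636 h⁻¹
t½ = ln2 / k = 0.693147 / 0.1636 = 4.237 h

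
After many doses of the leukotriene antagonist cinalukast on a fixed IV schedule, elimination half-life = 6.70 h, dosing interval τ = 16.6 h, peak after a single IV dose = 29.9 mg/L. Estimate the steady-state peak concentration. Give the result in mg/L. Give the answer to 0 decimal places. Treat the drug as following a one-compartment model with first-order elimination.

k = ln2 / t½ = 0.693147 / 6.70 = 0.1035 h⁻¹
e^(−kτ) = e^(−0.1035 × 16.6) = 0.1794
Accumulation ratio R = 1 / (1 − e^(−kτ)) = 1 / (1 − 0.1794) = 1.219
Steady-state peak = C₀ × R = 29.9 × 1.219 = 36.45 mg/L

36 mg/L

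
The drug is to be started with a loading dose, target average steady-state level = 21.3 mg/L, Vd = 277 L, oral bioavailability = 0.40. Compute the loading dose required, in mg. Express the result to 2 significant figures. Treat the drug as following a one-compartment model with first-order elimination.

LD = Css × Vd / F = 21.3 × 277 / 0.40 = 14750 mg

15000 mg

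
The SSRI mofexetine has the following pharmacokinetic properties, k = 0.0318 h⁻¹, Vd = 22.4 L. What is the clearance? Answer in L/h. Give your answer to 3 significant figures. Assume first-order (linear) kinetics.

CL = k × Vd = 0.0318 × 22.4 = 0.7123 L/h

0.712 L/h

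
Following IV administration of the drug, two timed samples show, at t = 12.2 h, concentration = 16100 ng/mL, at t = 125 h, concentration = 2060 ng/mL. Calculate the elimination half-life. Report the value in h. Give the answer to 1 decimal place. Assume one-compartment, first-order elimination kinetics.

38.0 h

k = ln(C₁/C₂) / (t₂ − t₁) = ln(16100/2060) / (125 − 12.2)
  = 2.056 / 112.8 = 0.01823 h⁻¹
t½ = ln2 / k = 0.693147 / 0.01823 = 38.02 h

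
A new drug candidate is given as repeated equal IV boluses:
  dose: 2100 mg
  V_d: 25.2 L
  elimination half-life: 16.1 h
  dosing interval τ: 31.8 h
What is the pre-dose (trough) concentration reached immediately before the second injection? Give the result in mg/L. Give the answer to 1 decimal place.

21.2 mg/L

C₀ per dose = Dose / Vd = 2100 / 25.2 = 83.33 mg/L
k = ln2 / t½ = 0.693147 / 16.1 = 0.04305 h⁻¹
Fraction remaining after one interval: r = e^(−kτ) = e^(−0.04305 × 31.8) = 0.2544
Before dose 2, 1 dose has been given (aged 1τ).
C_trough = C₀ × r = 83.33 × 0.2544 = 21.20 mg/L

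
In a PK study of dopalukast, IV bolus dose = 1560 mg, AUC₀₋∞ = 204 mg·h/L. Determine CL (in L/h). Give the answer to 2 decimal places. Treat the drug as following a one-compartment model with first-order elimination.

7.65 L/h

CL = Dose / AUC = 1560 / 204 = 7.647 L/h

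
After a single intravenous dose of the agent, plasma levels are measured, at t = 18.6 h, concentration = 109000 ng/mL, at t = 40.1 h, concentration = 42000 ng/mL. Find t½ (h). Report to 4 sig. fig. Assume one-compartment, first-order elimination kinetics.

15.63 h

k = ln(C₁/C₂) / (t₂ − t₁) = ln(109000/42000) / (40.1 − 18.6)
  = 0.9537 / 21.50 = 0.04436 h⁻¹
t½ = ln2 / k = 0.693147 / 0.04436 = 15.63 h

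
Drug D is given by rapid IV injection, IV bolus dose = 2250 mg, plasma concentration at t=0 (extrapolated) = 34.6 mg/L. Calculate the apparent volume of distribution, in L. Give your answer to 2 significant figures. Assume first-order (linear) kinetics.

Vd = Dose / C₀ = 2250 / 34.6 = 65.03 L

65 L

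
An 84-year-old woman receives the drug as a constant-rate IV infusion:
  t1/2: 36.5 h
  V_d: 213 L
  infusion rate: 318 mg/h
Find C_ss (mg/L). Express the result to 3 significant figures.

k = ln2 / t½ = 0.693147 / 36.5 = 0.01899 h⁻¹
CL = k × Vd = 0.01899 × 213 = 4.045 L/h
At steady state Css = R₀ / CL = 318 / 4.045 = 78.62 mg/L

78.6 mg/L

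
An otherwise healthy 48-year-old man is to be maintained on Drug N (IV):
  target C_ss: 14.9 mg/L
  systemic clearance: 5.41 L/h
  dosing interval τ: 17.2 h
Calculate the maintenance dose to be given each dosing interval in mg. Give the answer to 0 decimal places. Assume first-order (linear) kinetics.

At steady state, Dose/τ = Css × CL.
Dose = Css × CL × τ = 14.9 × 5.410 × 17.2 = 1386 mg

1386 mg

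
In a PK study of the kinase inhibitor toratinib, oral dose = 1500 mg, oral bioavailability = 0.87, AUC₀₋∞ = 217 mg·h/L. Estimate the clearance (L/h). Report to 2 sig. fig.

CL = F·Dose / AUC = 0.87 × 1500 / 217 = 6.014 L/h

6.0 L/h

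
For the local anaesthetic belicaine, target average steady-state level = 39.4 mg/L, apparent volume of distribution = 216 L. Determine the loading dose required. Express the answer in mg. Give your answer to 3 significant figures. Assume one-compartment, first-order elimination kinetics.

8510 mg

LD = Css × Vd = 39.4 × 216 = 8510 mg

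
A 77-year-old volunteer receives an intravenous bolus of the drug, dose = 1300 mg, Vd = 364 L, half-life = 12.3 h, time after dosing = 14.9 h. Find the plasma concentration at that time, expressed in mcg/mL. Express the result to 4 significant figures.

C₀ = Dose / Vd = 1300 / 364 = 3.571 mg/L
k = ln2 / t½ = 0.693147 / 12.3 = 0.05635 h⁻¹
C = C₀ · e^(−k·t) = 3.571 × e^(−0.05635 × 14.9)
  = 3.571 × 0.4319 = 1.542 mg/L
(1.542 mg/L = 1.542 mcg/mL)

1.542 mcg/mL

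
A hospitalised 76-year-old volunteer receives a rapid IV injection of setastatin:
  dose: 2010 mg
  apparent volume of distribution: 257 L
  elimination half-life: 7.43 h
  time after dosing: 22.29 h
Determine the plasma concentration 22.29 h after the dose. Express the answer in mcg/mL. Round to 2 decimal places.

C₀ = Dose / Vd = 2010 / 257 = 7.821 mg/L
k = ln2 / t½ = 0.693147 / 7.43 = 0.09329 h⁻¹
t / t½ = 22.29 / 7.43 = 3 half-lives
C = C₀ × (1/2)^3 = 7.821 × 0.1250 = 0.9776 mg/L
(0.9776 mg/L = 0.9776 mcg/mL)

0.98 mcg/mL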